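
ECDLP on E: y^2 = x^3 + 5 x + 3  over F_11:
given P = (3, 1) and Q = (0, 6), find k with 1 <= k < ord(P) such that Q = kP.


Enumerate multiples of P until we hit Q = (0, 6):
  1P = (3, 1)
  2P = (8, 7)
  3P = (1, 8)
  4P = (0, 5)
  5P = (0, 6)
Match found at i = 5.

k = 5


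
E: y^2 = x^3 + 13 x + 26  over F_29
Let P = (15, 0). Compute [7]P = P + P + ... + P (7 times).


k = 7 = 111_2 (binary, LSB first: 111)
Double-and-add from P = (15, 0):
  bit 0 = 1: acc = O + (15, 0) = (15, 0)
  bit 1 = 1: acc = (15, 0) + O = (15, 0)
  bit 2 = 1: acc = (15, 0) + O = (15, 0)

7P = (15, 0)


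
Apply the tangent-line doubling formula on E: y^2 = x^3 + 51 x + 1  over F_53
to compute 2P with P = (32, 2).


Doubling: s = (3 x1^2 + a) / (2 y1)
s = (3*32^2 + 51) / (2*2) mod 53 = 52
x3 = s^2 - 2 x1 mod 53 = 52^2 - 2*32 = 43
y3 = s (x1 - x3) - y1 mod 53 = 52 * (32 - 43) - 2 = 9

2P = (43, 9)


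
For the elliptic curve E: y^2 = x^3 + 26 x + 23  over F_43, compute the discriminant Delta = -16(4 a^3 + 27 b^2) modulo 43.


4 a^3 + 27 b^2 = 4*26^3 + 27*23^2 = 70304 + 14283 = 84587
Delta = -16 * (84587) = -1353392
Delta mod 43 = 33

Delta = 33 (mod 43)


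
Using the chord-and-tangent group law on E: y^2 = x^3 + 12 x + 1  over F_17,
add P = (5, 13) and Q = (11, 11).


P != Q, so use the chord formula.
s = (y2 - y1) / (x2 - x1) = (15) / (6) mod 17 = 11
x3 = s^2 - x1 - x2 mod 17 = 11^2 - 5 - 11 = 3
y3 = s (x1 - x3) - y1 mod 17 = 11 * (5 - 3) - 13 = 9

P + Q = (3, 9)


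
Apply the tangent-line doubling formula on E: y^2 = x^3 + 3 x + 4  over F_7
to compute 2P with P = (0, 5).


Doubling: s = (3 x1^2 + a) / (2 y1)
s = (3*0^2 + 3) / (2*5) mod 7 = 1
x3 = s^2 - 2 x1 mod 7 = 1^2 - 2*0 = 1
y3 = s (x1 - x3) - y1 mod 7 = 1 * (0 - 1) - 5 = 1

2P = (1, 1)


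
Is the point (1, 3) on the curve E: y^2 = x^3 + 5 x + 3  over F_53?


Check whether y^2 = x^3 + 5 x + 3 (mod 53) for (x, y) = (1, 3).
LHS: y^2 = 3^2 mod 53 = 9
RHS: x^3 + 5 x + 3 = 1^3 + 5*1 + 3 mod 53 = 9
LHS = RHS

Yes, on the curve


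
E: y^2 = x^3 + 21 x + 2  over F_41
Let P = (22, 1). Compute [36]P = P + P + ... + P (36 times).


k = 36 = 100100_2 (binary, LSB first: 001001)
Double-and-add from P = (22, 1):
  bit 0 = 0: acc unchanged = O
  bit 1 = 0: acc unchanged = O
  bit 2 = 1: acc = O + (40, 12) = (40, 12)
  bit 3 = 0: acc unchanged = (40, 12)
  bit 4 = 0: acc unchanged = (40, 12)
  bit 5 = 1: acc = (40, 12) + (3, 16) = (40, 29)

36P = (40, 29)


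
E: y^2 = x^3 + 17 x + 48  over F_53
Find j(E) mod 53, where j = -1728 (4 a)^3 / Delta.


Delta = -16(4 a^3 + 27 b^2) mod 53 = 29
-1728 * (4 a)^3 = -1728 * (4*17)^3 mod 53 = 14
j = 14 * 29^(-1) mod 53 = 48

j = 48 (mod 53)


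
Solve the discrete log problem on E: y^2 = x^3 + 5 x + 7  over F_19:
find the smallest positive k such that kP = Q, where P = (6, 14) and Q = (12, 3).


Enumerate multiples of P until we hit Q = (12, 3):
  1P = (6, 14)
  2P = (11, 14)
  3P = (2, 5)
  4P = (3, 7)
  5P = (7, 9)
  6P = (12, 16)
  7P = (18, 1)
  8P = (0, 8)
  9P = (14, 16)
  10P = (5, 10)
  11P = (5, 9)
  12P = (14, 3)
  13P = (0, 11)
  14P = (18, 18)
  15P = (12, 3)
Match found at i = 15.

k = 15


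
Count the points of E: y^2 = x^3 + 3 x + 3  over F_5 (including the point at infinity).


For each x in F_5, count y with y^2 = x^3 + 3 x + 3 mod 5:
  x = 3: RHS = 4, y in [2, 3]  -> 2 point(s)
  x = 4: RHS = 4, y in [2, 3]  -> 2 point(s)
Affine points: 4. Add the point at infinity: total = 5.

#E(F_5) = 5


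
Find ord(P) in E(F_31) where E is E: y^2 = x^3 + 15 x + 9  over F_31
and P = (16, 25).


Compute successive multiples of P until we hit O:
  1P = (16, 25)
  2P = (27, 3)
  3P = (23, 20)
  4P = (2, 27)
  5P = (1, 26)
  6P = (18, 2)
  7P = (13, 18)
  8P = (4, 3)
  ... (continuing to 32P)
  32P = O

ord(P) = 32


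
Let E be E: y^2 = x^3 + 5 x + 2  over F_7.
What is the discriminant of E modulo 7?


4 a^3 + 27 b^2 = 4*5^3 + 27*2^2 = 500 + 108 = 608
Delta = -16 * (608) = -9728
Delta mod 7 = 2

Delta = 2 (mod 7)


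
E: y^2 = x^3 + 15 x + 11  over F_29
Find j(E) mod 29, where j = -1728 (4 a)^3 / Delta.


Delta = -16(4 a^3 + 27 b^2) mod 29 = 7
-1728 * (4 a)^3 = -1728 * (4*15)^3 mod 29 = 9
j = 9 * 7^(-1) mod 29 = 22

j = 22 (mod 29)


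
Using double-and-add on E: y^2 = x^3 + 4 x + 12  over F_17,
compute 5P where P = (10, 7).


k = 5 = 101_2 (binary, LSB first: 101)
Double-and-add from P = (10, 7):
  bit 0 = 1: acc = O + (10, 7) = (10, 7)
  bit 1 = 0: acc unchanged = (10, 7)
  bit 2 = 1: acc = (10, 7) + (5, 15) = (10, 10)

5P = (10, 10)


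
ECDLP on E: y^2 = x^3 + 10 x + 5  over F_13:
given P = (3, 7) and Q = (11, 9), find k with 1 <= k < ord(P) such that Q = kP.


Enumerate multiples of P until we hit Q = (11, 9):
  1P = (3, 7)
  2P = (11, 9)
Match found at i = 2.

k = 2


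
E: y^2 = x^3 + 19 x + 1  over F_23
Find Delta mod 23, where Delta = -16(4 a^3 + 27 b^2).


4 a^3 + 27 b^2 = 4*19^3 + 27*1^2 = 27436 + 27 = 27463
Delta = -16 * (27463) = -439408
Delta mod 23 = 7

Delta = 7 (mod 23)


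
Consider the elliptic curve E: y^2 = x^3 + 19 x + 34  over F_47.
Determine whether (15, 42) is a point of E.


Check whether y^2 = x^3 + 19 x + 34 (mod 47) for (x, y) = (15, 42).
LHS: y^2 = 42^2 mod 47 = 25
RHS: x^3 + 19 x + 34 = 15^3 + 19*15 + 34 mod 47 = 28
LHS != RHS

No, not on the curve


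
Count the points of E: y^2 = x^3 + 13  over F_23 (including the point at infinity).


For each x in F_23, count y with y^2 = x^3 + 0 x + 13 mod 23:
  x = 0: RHS = 13, y in [6, 17]  -> 2 point(s)
  x = 4: RHS = 8, y in [10, 13]  -> 2 point(s)
  x = 5: RHS = 0, y in [0]  -> 1 point(s)
  x = 9: RHS = 6, y in [11, 12]  -> 2 point(s)
  x = 10: RHS = 1, y in [1, 22]  -> 2 point(s)
  x = 12: RHS = 16, y in [4, 19]  -> 2 point(s)
  x = 13: RHS = 2, y in [5, 18]  -> 2 point(s)
  x = 17: RHS = 4, y in [2, 21]  -> 2 point(s)
  x = 18: RHS = 3, y in [7, 16]  -> 2 point(s)
  x = 19: RHS = 18, y in [8, 15]  -> 2 point(s)
  x = 20: RHS = 9, y in [3, 20]  -> 2 point(s)
  x = 22: RHS = 12, y in [9, 14]  -> 2 point(s)
Affine points: 23. Add the point at infinity: total = 24.

#E(F_23) = 24


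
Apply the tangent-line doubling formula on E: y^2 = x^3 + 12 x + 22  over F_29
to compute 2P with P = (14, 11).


Doubling: s = (3 x1^2 + a) / (2 y1)
s = (3*14^2 + 12) / (2*11) mod 29 = 22
x3 = s^2 - 2 x1 mod 29 = 22^2 - 2*14 = 21
y3 = s (x1 - x3) - y1 mod 29 = 22 * (14 - 21) - 11 = 9

2P = (21, 9)


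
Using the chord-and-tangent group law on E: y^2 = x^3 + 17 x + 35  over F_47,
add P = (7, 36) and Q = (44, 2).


P != Q, so use the chord formula.
s = (y2 - y1) / (x2 - x1) = (13) / (37) mod 47 = 41
x3 = s^2 - x1 - x2 mod 47 = 41^2 - 7 - 44 = 32
y3 = s (x1 - x3) - y1 mod 47 = 41 * (7 - 32) - 36 = 20

P + Q = (32, 20)


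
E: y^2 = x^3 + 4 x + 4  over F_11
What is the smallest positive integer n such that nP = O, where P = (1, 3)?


Compute successive multiples of P until we hit O:
  1P = (1, 3)
  2P = (7, 1)
  3P = (8, 3)
  4P = (2, 8)
  5P = (0, 2)
  6P = (0, 9)
  7P = (2, 3)
  8P = (8, 8)
  ... (continuing to 11P)
  11P = O

ord(P) = 11


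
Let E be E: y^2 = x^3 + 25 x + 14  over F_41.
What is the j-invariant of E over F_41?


Delta = -16(4 a^3 + 27 b^2) mod 41 = 24
-1728 * (4 a)^3 = -1728 * (4*25)^3 mod 41 = 22
j = 22 * 24^(-1) mod 41 = 18

j = 18 (mod 41)


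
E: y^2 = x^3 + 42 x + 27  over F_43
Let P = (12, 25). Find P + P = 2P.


Doubling: s = (3 x1^2 + a) / (2 y1)
s = (3*12^2 + 42) / (2*25) mod 43 = 37
x3 = s^2 - 2 x1 mod 43 = 37^2 - 2*12 = 12
y3 = s (x1 - x3) - y1 mod 43 = 37 * (12 - 12) - 25 = 18

2P = (12, 18)


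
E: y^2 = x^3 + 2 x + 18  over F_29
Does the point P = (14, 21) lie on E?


Check whether y^2 = x^3 + 2 x + 18 (mod 29) for (x, y) = (14, 21).
LHS: y^2 = 21^2 mod 29 = 6
RHS: x^3 + 2 x + 18 = 14^3 + 2*14 + 18 mod 29 = 6
LHS = RHS

Yes, on the curve


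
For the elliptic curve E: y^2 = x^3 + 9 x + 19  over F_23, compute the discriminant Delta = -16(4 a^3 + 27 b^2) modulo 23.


4 a^3 + 27 b^2 = 4*9^3 + 27*19^2 = 2916 + 9747 = 12663
Delta = -16 * (12663) = -202608
Delta mod 23 = 22

Delta = 22 (mod 23)


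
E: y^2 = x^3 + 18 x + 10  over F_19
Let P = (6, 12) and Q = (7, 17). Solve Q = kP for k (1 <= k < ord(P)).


Enumerate multiples of P until we hit Q = (7, 17):
  1P = (6, 12)
  2P = (12, 4)
  3P = (7, 2)
  4P = (11, 0)
  5P = (7, 17)
Match found at i = 5.

k = 5


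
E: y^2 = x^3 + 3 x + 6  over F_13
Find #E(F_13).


For each x in F_13, count y with y^2 = x^3 + 3 x + 6 mod 13:
  x = 1: RHS = 10, y in [6, 7]  -> 2 point(s)
  x = 3: RHS = 3, y in [4, 9]  -> 2 point(s)
  x = 4: RHS = 4, y in [2, 11]  -> 2 point(s)
  x = 5: RHS = 3, y in [4, 9]  -> 2 point(s)
  x = 8: RHS = 9, y in [3, 10]  -> 2 point(s)
  x = 10: RHS = 9, y in [3, 10]  -> 2 point(s)
Affine points: 12. Add the point at infinity: total = 13.

#E(F_13) = 13


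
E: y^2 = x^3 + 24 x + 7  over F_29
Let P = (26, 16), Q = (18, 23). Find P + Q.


P != Q, so use the chord formula.
s = (y2 - y1) / (x2 - x1) = (7) / (21) mod 29 = 10
x3 = s^2 - x1 - x2 mod 29 = 10^2 - 26 - 18 = 27
y3 = s (x1 - x3) - y1 mod 29 = 10 * (26 - 27) - 16 = 3

P + Q = (27, 3)


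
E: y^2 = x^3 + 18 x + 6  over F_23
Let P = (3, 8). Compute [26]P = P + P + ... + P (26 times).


k = 26 = 11010_2 (binary, LSB first: 01011)
Double-and-add from P = (3, 8):
  bit 0 = 0: acc unchanged = O
  bit 1 = 1: acc = O + (2, 2) = (2, 2)
  bit 2 = 0: acc unchanged = (2, 2)
  bit 3 = 1: acc = (2, 2) + (17, 2) = (4, 21)
  bit 4 = 1: acc = (4, 21) + (21, 10) = (2, 21)

26P = (2, 21)


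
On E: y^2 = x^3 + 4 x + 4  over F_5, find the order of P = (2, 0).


Compute successive multiples of P until we hit O:
  1P = (2, 0)
  2P = O

ord(P) = 2


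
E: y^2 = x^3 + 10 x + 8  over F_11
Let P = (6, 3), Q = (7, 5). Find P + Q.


P != Q, so use the chord formula.
s = (y2 - y1) / (x2 - x1) = (2) / (1) mod 11 = 2
x3 = s^2 - x1 - x2 mod 11 = 2^2 - 6 - 7 = 2
y3 = s (x1 - x3) - y1 mod 11 = 2 * (6 - 2) - 3 = 5

P + Q = (2, 5)


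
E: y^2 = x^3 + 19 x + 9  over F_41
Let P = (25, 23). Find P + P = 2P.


Doubling: s = (3 x1^2 + a) / (2 y1)
s = (3*25^2 + 19) / (2*23) mod 41 = 18
x3 = s^2 - 2 x1 mod 41 = 18^2 - 2*25 = 28
y3 = s (x1 - x3) - y1 mod 41 = 18 * (25 - 28) - 23 = 5

2P = (28, 5)


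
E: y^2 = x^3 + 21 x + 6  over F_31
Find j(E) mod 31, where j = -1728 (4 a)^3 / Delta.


Delta = -16(4 a^3 + 27 b^2) mod 31 = 26
-1728 * (4 a)^3 = -1728 * (4*21)^3 mod 31 = 27
j = 27 * 26^(-1) mod 31 = 7

j = 7 (mod 31)


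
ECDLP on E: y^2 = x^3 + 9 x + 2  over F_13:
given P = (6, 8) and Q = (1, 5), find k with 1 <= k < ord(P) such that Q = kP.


Enumerate multiples of P until we hit Q = (1, 5):
  1P = (6, 8)
  2P = (1, 5)
Match found at i = 2.

k = 2


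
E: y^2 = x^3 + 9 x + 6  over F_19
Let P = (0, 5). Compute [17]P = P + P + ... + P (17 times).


k = 17 = 10001_2 (binary, LSB first: 10001)
Double-and-add from P = (0, 5):
  bit 0 = 1: acc = O + (0, 5) = (0, 5)
  bit 1 = 0: acc unchanged = (0, 5)
  bit 2 = 0: acc unchanged = (0, 5)
  bit 3 = 0: acc unchanged = (0, 5)
  bit 4 = 1: acc = (0, 5) + (4, 7) = (1, 4)

17P = (1, 4)


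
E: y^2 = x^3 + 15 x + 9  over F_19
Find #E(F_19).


For each x in F_19, count y with y^2 = x^3 + 15 x + 9 mod 19:
  x = 0: RHS = 9, y in [3, 16]  -> 2 point(s)
  x = 1: RHS = 6, y in [5, 14]  -> 2 point(s)
  x = 2: RHS = 9, y in [3, 16]  -> 2 point(s)
  x = 3: RHS = 5, y in [9, 10]  -> 2 point(s)
  x = 4: RHS = 0, y in [0]  -> 1 point(s)
  x = 5: RHS = 0, y in [0]  -> 1 point(s)
  x = 6: RHS = 11, y in [7, 12]  -> 2 point(s)
  x = 7: RHS = 1, y in [1, 18]  -> 2 point(s)
  x = 10: RHS = 0, y in [0]  -> 1 point(s)
  x = 11: RHS = 4, y in [2, 17]  -> 2 point(s)
  x = 12: RHS = 17, y in [6, 13]  -> 2 point(s)
  x = 13: RHS = 7, y in [8, 11]  -> 2 point(s)
  x = 17: RHS = 9, y in [3, 16]  -> 2 point(s)
Affine points: 23. Add the point at infinity: total = 24.

#E(F_19) = 24


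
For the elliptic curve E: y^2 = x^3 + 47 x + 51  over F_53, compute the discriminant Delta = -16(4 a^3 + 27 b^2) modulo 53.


4 a^3 + 27 b^2 = 4*47^3 + 27*51^2 = 415292 + 70227 = 485519
Delta = -16 * (485519) = -7768304
Delta mod 53 = 12

Delta = 12 (mod 53)


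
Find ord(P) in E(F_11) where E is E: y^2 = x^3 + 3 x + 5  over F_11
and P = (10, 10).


Compute successive multiples of P until we hit O:
  1P = (10, 10)
  2P = (0, 4)
  3P = (4, 9)
  4P = (1, 8)
  5P = (1, 3)
  6P = (4, 2)
  7P = (0, 7)
  8P = (10, 1)
  ... (continuing to 9P)
  9P = O

ord(P) = 9


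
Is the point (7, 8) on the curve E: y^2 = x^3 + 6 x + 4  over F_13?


Check whether y^2 = x^3 + 6 x + 4 (mod 13) for (x, y) = (7, 8).
LHS: y^2 = 8^2 mod 13 = 12
RHS: x^3 + 6 x + 4 = 7^3 + 6*7 + 4 mod 13 = 12
LHS = RHS

Yes, on the curve


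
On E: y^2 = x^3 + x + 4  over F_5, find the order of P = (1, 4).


Compute successive multiples of P until we hit O:
  1P = (1, 4)
  2P = (2, 3)
  3P = (3, 3)
  4P = (0, 3)
  5P = (0, 2)
  6P = (3, 2)
  7P = (2, 2)
  8P = (1, 1)
  ... (continuing to 9P)
  9P = O

ord(P) = 9


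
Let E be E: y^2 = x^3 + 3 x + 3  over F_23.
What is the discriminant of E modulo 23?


4 a^3 + 27 b^2 = 4*3^3 + 27*3^2 = 108 + 243 = 351
Delta = -16 * (351) = -5616
Delta mod 23 = 19

Delta = 19 (mod 23)


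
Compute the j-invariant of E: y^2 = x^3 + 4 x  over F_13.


Delta = -16(4 a^3 + 27 b^2) mod 13 = 12
-1728 * (4 a)^3 = -1728 * (4*4)^3 mod 13 = 1
j = 1 * 12^(-1) mod 13 = 12

j = 12 (mod 13)


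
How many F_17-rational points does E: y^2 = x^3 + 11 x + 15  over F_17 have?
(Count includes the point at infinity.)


For each x in F_17, count y with y^2 = x^3 + 11 x + 15 mod 17:
  x = 0: RHS = 15, y in [7, 10]  -> 2 point(s)
  x = 4: RHS = 4, y in [2, 15]  -> 2 point(s)
  x = 5: RHS = 8, y in [5, 12]  -> 2 point(s)
  x = 6: RHS = 8, y in [5, 12]  -> 2 point(s)
  x = 13: RHS = 9, y in [3, 14]  -> 2 point(s)
  x = 15: RHS = 2, y in [6, 11]  -> 2 point(s)
Affine points: 12. Add the point at infinity: total = 13.

#E(F_17) = 13


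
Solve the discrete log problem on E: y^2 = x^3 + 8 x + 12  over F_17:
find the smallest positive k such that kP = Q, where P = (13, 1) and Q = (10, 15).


Enumerate multiples of P until we hit Q = (10, 15):
  1P = (13, 1)
  2P = (10, 15)
Match found at i = 2.

k = 2


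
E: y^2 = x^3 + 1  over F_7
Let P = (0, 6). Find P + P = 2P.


Doubling: s = (3 x1^2 + a) / (2 y1)
s = (3*0^2 + 0) / (2*6) mod 7 = 0
x3 = s^2 - 2 x1 mod 7 = 0^2 - 2*0 = 0
y3 = s (x1 - x3) - y1 mod 7 = 0 * (0 - 0) - 6 = 1

2P = (0, 1)


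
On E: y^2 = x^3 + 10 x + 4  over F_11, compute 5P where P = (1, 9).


k = 5 = 101_2 (binary, LSB first: 101)
Double-and-add from P = (1, 9):
  bit 0 = 1: acc = O + (1, 9) = (1, 9)
  bit 1 = 0: acc unchanged = (1, 9)
  bit 2 = 1: acc = (1, 9) + (1, 9) = (1, 2)

5P = (1, 2)


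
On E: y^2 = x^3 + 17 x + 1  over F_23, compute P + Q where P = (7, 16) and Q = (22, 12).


P != Q, so use the chord formula.
s = (y2 - y1) / (x2 - x1) = (19) / (15) mod 23 = 12
x3 = s^2 - x1 - x2 mod 23 = 12^2 - 7 - 22 = 0
y3 = s (x1 - x3) - y1 mod 23 = 12 * (7 - 0) - 16 = 22

P + Q = (0, 22)


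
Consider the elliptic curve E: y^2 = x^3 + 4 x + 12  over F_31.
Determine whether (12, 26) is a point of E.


Check whether y^2 = x^3 + 4 x + 12 (mod 31) for (x, y) = (12, 26).
LHS: y^2 = 26^2 mod 31 = 25
RHS: x^3 + 4 x + 12 = 12^3 + 4*12 + 12 mod 31 = 21
LHS != RHS

No, not on the curve


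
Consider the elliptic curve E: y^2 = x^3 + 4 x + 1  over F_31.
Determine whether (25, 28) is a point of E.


Check whether y^2 = x^3 + 4 x + 1 (mod 31) for (x, y) = (25, 28).
LHS: y^2 = 28^2 mod 31 = 9
RHS: x^3 + 4 x + 1 = 25^3 + 4*25 + 1 mod 31 = 9
LHS = RHS

Yes, on the curve


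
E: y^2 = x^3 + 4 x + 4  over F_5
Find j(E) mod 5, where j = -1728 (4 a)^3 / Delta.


Delta = -16(4 a^3 + 27 b^2) mod 5 = 2
-1728 * (4 a)^3 = -1728 * (4*4)^3 mod 5 = 2
j = 2 * 2^(-1) mod 5 = 1

j = 1 (mod 5)


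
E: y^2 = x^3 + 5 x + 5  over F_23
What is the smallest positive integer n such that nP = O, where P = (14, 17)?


Compute successive multiples of P until we hit O:
  1P = (14, 17)
  2P = (3, 1)
  3P = (18, 19)
  4P = (20, 3)
  5P = (20, 20)
  6P = (18, 4)
  7P = (3, 22)
  8P = (14, 6)
  ... (continuing to 9P)
  9P = O

ord(P) = 9


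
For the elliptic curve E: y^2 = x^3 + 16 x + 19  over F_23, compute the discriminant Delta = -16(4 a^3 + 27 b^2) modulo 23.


4 a^3 + 27 b^2 = 4*16^3 + 27*19^2 = 16384 + 9747 = 26131
Delta = -16 * (26131) = -418096
Delta mod 23 = 21

Delta = 21 (mod 23)


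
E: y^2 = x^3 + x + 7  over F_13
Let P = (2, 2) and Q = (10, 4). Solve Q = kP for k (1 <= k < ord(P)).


Enumerate multiples of P until we hit Q = (10, 4):
  1P = (2, 2)
  2P = (9, 11)
  3P = (1, 3)
  4P = (11, 7)
  5P = (4, 7)
  6P = (10, 4)
Match found at i = 6.

k = 6


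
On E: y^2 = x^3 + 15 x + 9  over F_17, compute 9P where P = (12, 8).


k = 9 = 1001_2 (binary, LSB first: 1001)
Double-and-add from P = (12, 8):
  bit 0 = 1: acc = O + (12, 8) = (12, 8)
  bit 1 = 0: acc unchanged = (12, 8)
  bit 2 = 0: acc unchanged = (12, 8)
  bit 3 = 1: acc = (12, 8) + (13, 15) = (7, 10)

9P = (7, 10)


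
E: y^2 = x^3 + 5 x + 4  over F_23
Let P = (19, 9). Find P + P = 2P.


Doubling: s = (3 x1^2 + a) / (2 y1)
s = (3*19^2 + 5) / (2*9) mod 23 = 17
x3 = s^2 - 2 x1 mod 23 = 17^2 - 2*19 = 21
y3 = s (x1 - x3) - y1 mod 23 = 17 * (19 - 21) - 9 = 3

2P = (21, 3)


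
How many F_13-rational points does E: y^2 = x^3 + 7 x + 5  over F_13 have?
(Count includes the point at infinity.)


For each x in F_13, count y with y^2 = x^3 + 7 x + 5 mod 13:
  x = 1: RHS = 0, y in [0]  -> 1 point(s)
  x = 2: RHS = 1, y in [1, 12]  -> 2 point(s)
  x = 3: RHS = 1, y in [1, 12]  -> 2 point(s)
  x = 5: RHS = 9, y in [3, 10]  -> 2 point(s)
  x = 6: RHS = 3, y in [4, 9]  -> 2 point(s)
  x = 8: RHS = 1, y in [1, 12]  -> 2 point(s)
  x = 9: RHS = 4, y in [2, 11]  -> 2 point(s)
  x = 10: RHS = 9, y in [3, 10]  -> 2 point(s)
  x = 11: RHS = 9, y in [3, 10]  -> 2 point(s)
  x = 12: RHS = 10, y in [6, 7]  -> 2 point(s)
Affine points: 19. Add the point at infinity: total = 20.

#E(F_13) = 20


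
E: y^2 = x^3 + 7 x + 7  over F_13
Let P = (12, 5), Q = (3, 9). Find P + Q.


P != Q, so use the chord formula.
s = (y2 - y1) / (x2 - x1) = (4) / (4) mod 13 = 1
x3 = s^2 - x1 - x2 mod 13 = 1^2 - 12 - 3 = 12
y3 = s (x1 - x3) - y1 mod 13 = 1 * (12 - 12) - 5 = 8

P + Q = (12, 8)


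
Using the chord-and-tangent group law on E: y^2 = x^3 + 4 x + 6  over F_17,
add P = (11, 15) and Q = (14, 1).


P != Q, so use the chord formula.
s = (y2 - y1) / (x2 - x1) = (3) / (3) mod 17 = 1
x3 = s^2 - x1 - x2 mod 17 = 1^2 - 11 - 14 = 10
y3 = s (x1 - x3) - y1 mod 17 = 1 * (11 - 10) - 15 = 3

P + Q = (10, 3)


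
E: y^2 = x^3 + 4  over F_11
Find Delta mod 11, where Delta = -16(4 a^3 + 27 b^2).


4 a^3 + 27 b^2 = 4*0^3 + 27*4^2 = 0 + 432 = 432
Delta = -16 * (432) = -6912
Delta mod 11 = 7

Delta = 7 (mod 11)


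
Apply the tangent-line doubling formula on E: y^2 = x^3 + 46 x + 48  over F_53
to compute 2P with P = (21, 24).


Doubling: s = (3 x1^2 + a) / (2 y1)
s = (3*21^2 + 46) / (2*24) mod 53 = 23
x3 = s^2 - 2 x1 mod 53 = 23^2 - 2*21 = 10
y3 = s (x1 - x3) - y1 mod 53 = 23 * (21 - 10) - 24 = 17

2P = (10, 17)


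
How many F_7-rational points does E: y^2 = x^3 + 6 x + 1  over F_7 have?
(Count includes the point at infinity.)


For each x in F_7, count y with y^2 = x^3 + 6 x + 1 mod 7:
  x = 0: RHS = 1, y in [1, 6]  -> 2 point(s)
  x = 1: RHS = 1, y in [1, 6]  -> 2 point(s)
  x = 2: RHS = 0, y in [0]  -> 1 point(s)
  x = 3: RHS = 4, y in [2, 5]  -> 2 point(s)
  x = 5: RHS = 2, y in [3, 4]  -> 2 point(s)
  x = 6: RHS = 1, y in [1, 6]  -> 2 point(s)
Affine points: 11. Add the point at infinity: total = 12.

#E(F_7) = 12


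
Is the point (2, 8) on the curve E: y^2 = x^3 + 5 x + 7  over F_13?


Check whether y^2 = x^3 + 5 x + 7 (mod 13) for (x, y) = (2, 8).
LHS: y^2 = 8^2 mod 13 = 12
RHS: x^3 + 5 x + 7 = 2^3 + 5*2 + 7 mod 13 = 12
LHS = RHS

Yes, on the curve


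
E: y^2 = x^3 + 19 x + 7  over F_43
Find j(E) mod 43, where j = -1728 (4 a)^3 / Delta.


Delta = -16(4 a^3 + 27 b^2) mod 43 = 42
-1728 * (4 a)^3 = -1728 * (4*19)^3 mod 43 = 2
j = 2 * 42^(-1) mod 43 = 41

j = 41 (mod 43)


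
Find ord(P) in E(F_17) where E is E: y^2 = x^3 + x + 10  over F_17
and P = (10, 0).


Compute successive multiples of P until we hit O:
  1P = (10, 0)
  2P = O

ord(P) = 2


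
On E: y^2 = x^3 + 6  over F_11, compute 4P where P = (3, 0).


k = 4 = 100_2 (binary, LSB first: 001)
Double-and-add from P = (3, 0):
  bit 0 = 0: acc unchanged = O
  bit 1 = 0: acc unchanged = O
  bit 2 = 1: acc = O + O = O

4P = O


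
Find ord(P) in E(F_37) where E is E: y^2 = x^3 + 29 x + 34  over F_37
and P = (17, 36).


Compute successive multiples of P until we hit O:
  1P = (17, 36)
  2P = (19, 9)
  3P = (26, 30)
  4P = (15, 12)
  5P = (1, 8)
  6P = (29, 17)
  7P = (21, 32)
  8P = (0, 21)
  ... (continuing to 34P)
  34P = O

ord(P) = 34


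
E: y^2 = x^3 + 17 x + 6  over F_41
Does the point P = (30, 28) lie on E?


Check whether y^2 = x^3 + 17 x + 6 (mod 41) for (x, y) = (30, 28).
LHS: y^2 = 28^2 mod 41 = 5
RHS: x^3 + 17 x + 6 = 30^3 + 17*30 + 6 mod 41 = 5
LHS = RHS

Yes, on the curve


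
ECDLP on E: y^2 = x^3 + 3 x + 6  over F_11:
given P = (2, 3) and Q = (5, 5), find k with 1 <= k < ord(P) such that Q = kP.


Enumerate multiples of P until we hit Q = (5, 5):
  1P = (2, 3)
  2P = (5, 6)
  3P = (5, 5)
Match found at i = 3.

k = 3


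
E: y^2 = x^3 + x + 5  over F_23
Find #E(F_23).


For each x in F_23, count y with y^2 = x^3 + 1 x + 5 mod 23:
  x = 3: RHS = 12, y in [9, 14]  -> 2 point(s)
  x = 4: RHS = 4, y in [2, 21]  -> 2 point(s)
  x = 10: RHS = 3, y in [7, 16]  -> 2 point(s)
  x = 11: RHS = 13, y in [6, 17]  -> 2 point(s)
  x = 14: RHS = 3, y in [7, 16]  -> 2 point(s)
  x = 16: RHS = 0, y in [0]  -> 1 point(s)
  x = 17: RHS = 13, y in [6, 17]  -> 2 point(s)
  x = 18: RHS = 13, y in [6, 17]  -> 2 point(s)
  x = 19: RHS = 6, y in [11, 12]  -> 2 point(s)
  x = 21: RHS = 18, y in [8, 15]  -> 2 point(s)
  x = 22: RHS = 3, y in [7, 16]  -> 2 point(s)
Affine points: 21. Add the point at infinity: total = 22.

#E(F_23) = 22


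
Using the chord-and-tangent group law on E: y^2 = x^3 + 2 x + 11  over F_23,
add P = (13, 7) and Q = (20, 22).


P != Q, so use the chord formula.
s = (y2 - y1) / (x2 - x1) = (15) / (7) mod 23 = 12
x3 = s^2 - x1 - x2 mod 23 = 12^2 - 13 - 20 = 19
y3 = s (x1 - x3) - y1 mod 23 = 12 * (13 - 19) - 7 = 13

P + Q = (19, 13)


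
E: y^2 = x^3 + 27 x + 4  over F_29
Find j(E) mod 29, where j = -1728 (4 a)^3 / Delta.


Delta = -16(4 a^3 + 27 b^2) mod 29 = 9
-1728 * (4 a)^3 = -1728 * (4*27)^3 mod 29 = 4
j = 4 * 9^(-1) mod 29 = 23

j = 23 (mod 29)


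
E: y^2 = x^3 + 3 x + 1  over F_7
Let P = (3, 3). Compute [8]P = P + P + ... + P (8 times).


k = 8 = 1000_2 (binary, LSB first: 0001)
Double-and-add from P = (3, 3):
  bit 0 = 0: acc unchanged = O
  bit 1 = 0: acc unchanged = O
  bit 2 = 0: acc unchanged = O
  bit 3 = 1: acc = O + (6, 5) = (6, 5)

8P = (6, 5)


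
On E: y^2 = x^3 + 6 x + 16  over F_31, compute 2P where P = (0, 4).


Doubling: s = (3 x1^2 + a) / (2 y1)
s = (3*0^2 + 6) / (2*4) mod 31 = 24
x3 = s^2 - 2 x1 mod 31 = 24^2 - 2*0 = 18
y3 = s (x1 - x3) - y1 mod 31 = 24 * (0 - 18) - 4 = 29

2P = (18, 29)


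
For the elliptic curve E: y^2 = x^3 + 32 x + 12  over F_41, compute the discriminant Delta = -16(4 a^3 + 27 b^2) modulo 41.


4 a^3 + 27 b^2 = 4*32^3 + 27*12^2 = 131072 + 3888 = 134960
Delta = -16 * (134960) = -2159360
Delta mod 41 = 28

Delta = 28 (mod 41)


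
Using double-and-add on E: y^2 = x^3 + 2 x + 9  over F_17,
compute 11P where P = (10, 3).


k = 11 = 1011_2 (binary, LSB first: 1101)
Double-and-add from P = (10, 3):
  bit 0 = 1: acc = O + (10, 3) = (10, 3)
  bit 1 = 1: acc = (10, 3) + (5, 5) = (11, 11)
  bit 2 = 0: acc unchanged = (11, 11)
  bit 3 = 1: acc = (11, 11) + (0, 3) = (4, 8)

11P = (4, 8)


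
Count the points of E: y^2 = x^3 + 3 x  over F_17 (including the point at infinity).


For each x in F_17, count y with y^2 = x^3 + 3 x + 0 mod 17:
  x = 0: RHS = 0, y in [0]  -> 1 point(s)
  x = 1: RHS = 4, y in [2, 15]  -> 2 point(s)
  x = 3: RHS = 2, y in [6, 11]  -> 2 point(s)
  x = 4: RHS = 8, y in [5, 12]  -> 2 point(s)
  x = 5: RHS = 4, y in [2, 15]  -> 2 point(s)
  x = 6: RHS = 13, y in [8, 9]  -> 2 point(s)
  x = 8: RHS = 9, y in [3, 14]  -> 2 point(s)
  x = 9: RHS = 8, y in [5, 12]  -> 2 point(s)
  x = 11: RHS = 4, y in [2, 15]  -> 2 point(s)
  x = 12: RHS = 13, y in [8, 9]  -> 2 point(s)
  x = 13: RHS = 9, y in [3, 14]  -> 2 point(s)
  x = 14: RHS = 15, y in [7, 10]  -> 2 point(s)
  x = 16: RHS = 13, y in [8, 9]  -> 2 point(s)
Affine points: 25. Add the point at infinity: total = 26.

#E(F_17) = 26


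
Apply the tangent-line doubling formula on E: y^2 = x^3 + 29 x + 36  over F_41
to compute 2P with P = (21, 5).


Doubling: s = (3 x1^2 + a) / (2 y1)
s = (3*21^2 + 29) / (2*5) mod 41 = 4
x3 = s^2 - 2 x1 mod 41 = 4^2 - 2*21 = 15
y3 = s (x1 - x3) - y1 mod 41 = 4 * (21 - 15) - 5 = 19

2P = (15, 19)


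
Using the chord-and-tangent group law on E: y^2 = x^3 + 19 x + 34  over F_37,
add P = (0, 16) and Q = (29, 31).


P != Q, so use the chord formula.
s = (y2 - y1) / (x2 - x1) = (15) / (29) mod 37 = 12
x3 = s^2 - x1 - x2 mod 37 = 12^2 - 0 - 29 = 4
y3 = s (x1 - x3) - y1 mod 37 = 12 * (0 - 4) - 16 = 10

P + Q = (4, 10)


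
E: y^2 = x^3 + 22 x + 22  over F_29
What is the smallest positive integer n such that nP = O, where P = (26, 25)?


Compute successive multiples of P until we hit O:
  1P = (26, 25)
  2P = (5, 24)
  3P = (3, 12)
  4P = (20, 20)
  5P = (28, 12)
  6P = (10, 16)
  7P = (0, 15)
  8P = (27, 17)
  ... (continuing to 18P)
  18P = O

ord(P) = 18


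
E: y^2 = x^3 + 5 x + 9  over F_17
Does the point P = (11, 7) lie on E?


Check whether y^2 = x^3 + 5 x + 9 (mod 17) for (x, y) = (11, 7).
LHS: y^2 = 7^2 mod 17 = 15
RHS: x^3 + 5 x + 9 = 11^3 + 5*11 + 9 mod 17 = 1
LHS != RHS

No, not on the curve


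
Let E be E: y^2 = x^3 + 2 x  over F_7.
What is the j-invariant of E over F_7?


Delta = -16(4 a^3 + 27 b^2) mod 7 = 6
-1728 * (4 a)^3 = -1728 * (4*2)^3 mod 7 = 1
j = 1 * 6^(-1) mod 7 = 6

j = 6 (mod 7)


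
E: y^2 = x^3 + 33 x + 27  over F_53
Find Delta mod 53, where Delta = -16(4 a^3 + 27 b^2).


4 a^3 + 27 b^2 = 4*33^3 + 27*27^2 = 143748 + 19683 = 163431
Delta = -16 * (163431) = -2614896
Delta mod 53 = 18

Delta = 18 (mod 53)


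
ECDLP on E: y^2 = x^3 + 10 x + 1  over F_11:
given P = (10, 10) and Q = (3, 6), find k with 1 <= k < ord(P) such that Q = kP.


Enumerate multiples of P until we hit Q = (3, 6):
  1P = (10, 10)
  2P = (3, 5)
  3P = (3, 6)
Match found at i = 3.

k = 3


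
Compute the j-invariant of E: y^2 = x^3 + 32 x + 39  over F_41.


Delta = -16(4 a^3 + 27 b^2) mod 41 = 33
-1728 * (4 a)^3 = -1728 * (4*32)^3 mod 41 = 29
j = 29 * 33^(-1) mod 41 = 22

j = 22 (mod 41)


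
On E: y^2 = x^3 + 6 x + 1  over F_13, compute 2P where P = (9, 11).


k = 2 = 10_2 (binary, LSB first: 01)
Double-and-add from P = (9, 11):
  bit 0 = 0: acc unchanged = O
  bit 1 = 1: acc = O + (5, 0) = (5, 0)

2P = (5, 0)


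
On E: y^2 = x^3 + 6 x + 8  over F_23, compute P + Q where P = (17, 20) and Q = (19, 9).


P != Q, so use the chord formula.
s = (y2 - y1) / (x2 - x1) = (12) / (2) mod 23 = 6
x3 = s^2 - x1 - x2 mod 23 = 6^2 - 17 - 19 = 0
y3 = s (x1 - x3) - y1 mod 23 = 6 * (17 - 0) - 20 = 13

P + Q = (0, 13)


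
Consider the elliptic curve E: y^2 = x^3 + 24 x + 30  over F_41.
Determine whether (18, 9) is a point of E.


Check whether y^2 = x^3 + 24 x + 30 (mod 41) for (x, y) = (18, 9).
LHS: y^2 = 9^2 mod 41 = 40
RHS: x^3 + 24 x + 30 = 18^3 + 24*18 + 30 mod 41 = 21
LHS != RHS

No, not on the curve


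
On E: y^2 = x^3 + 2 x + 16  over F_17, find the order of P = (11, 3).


Compute successive multiples of P until we hit O:
  1P = (11, 3)
  2P = (10, 4)
  3P = (14, 0)
  4P = (10, 13)
  5P = (11, 14)
  6P = O

ord(P) = 6


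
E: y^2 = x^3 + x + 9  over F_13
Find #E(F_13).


For each x in F_13, count y with y^2 = x^3 + 1 x + 9 mod 13:
  x = 0: RHS = 9, y in [3, 10]  -> 2 point(s)
  x = 3: RHS = 0, y in [0]  -> 1 point(s)
  x = 4: RHS = 12, y in [5, 8]  -> 2 point(s)
  x = 5: RHS = 9, y in [3, 10]  -> 2 point(s)
  x = 6: RHS = 10, y in [6, 7]  -> 2 point(s)
  x = 8: RHS = 9, y in [3, 10]  -> 2 point(s)
  x = 11: RHS = 12, y in [5, 8]  -> 2 point(s)
Affine points: 13. Add the point at infinity: total = 14.

#E(F_13) = 14


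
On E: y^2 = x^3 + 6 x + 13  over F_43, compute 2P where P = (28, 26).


Doubling: s = (3 x1^2 + a) / (2 y1)
s = (3*28^2 + 6) / (2*26) mod 43 = 4
x3 = s^2 - 2 x1 mod 43 = 4^2 - 2*28 = 3
y3 = s (x1 - x3) - y1 mod 43 = 4 * (28 - 3) - 26 = 31

2P = (3, 31)


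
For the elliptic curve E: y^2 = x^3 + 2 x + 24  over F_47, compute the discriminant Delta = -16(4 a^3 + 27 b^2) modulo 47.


4 a^3 + 27 b^2 = 4*2^3 + 27*24^2 = 32 + 15552 = 15584
Delta = -16 * (15584) = -249344
Delta mod 47 = 38

Delta = 38 (mod 47)


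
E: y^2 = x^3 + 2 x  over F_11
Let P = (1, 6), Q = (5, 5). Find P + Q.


P != Q, so use the chord formula.
s = (y2 - y1) / (x2 - x1) = (10) / (4) mod 11 = 8
x3 = s^2 - x1 - x2 mod 11 = 8^2 - 1 - 5 = 3
y3 = s (x1 - x3) - y1 mod 11 = 8 * (1 - 3) - 6 = 0

P + Q = (3, 0)


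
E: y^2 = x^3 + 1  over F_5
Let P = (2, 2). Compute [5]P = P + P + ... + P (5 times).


k = 5 = 101_2 (binary, LSB first: 101)
Double-and-add from P = (2, 2):
  bit 0 = 1: acc = O + (2, 2) = (2, 2)
  bit 1 = 0: acc unchanged = (2, 2)
  bit 2 = 1: acc = (2, 2) + (0, 1) = (2, 3)

5P = (2, 3)


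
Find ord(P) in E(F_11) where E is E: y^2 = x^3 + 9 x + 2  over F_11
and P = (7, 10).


Compute successive multiples of P until we hit O:
  1P = (7, 10)
  2P = (9, 3)
  3P = (10, 6)
  4P = (8, 6)
  5P = (1, 10)
  6P = (3, 1)
  7P = (4, 5)
  8P = (4, 6)
  ... (continuing to 15P)
  15P = O

ord(P) = 15


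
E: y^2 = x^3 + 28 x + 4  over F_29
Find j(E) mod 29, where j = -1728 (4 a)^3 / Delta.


Delta = -16(4 a^3 + 27 b^2) mod 29 = 25
-1728 * (4 a)^3 = -1728 * (4*28)^3 mod 29 = 15
j = 15 * 25^(-1) mod 29 = 18

j = 18 (mod 29)


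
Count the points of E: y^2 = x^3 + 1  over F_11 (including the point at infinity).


For each x in F_11, count y with y^2 = x^3 + 0 x + 1 mod 11:
  x = 0: RHS = 1, y in [1, 10]  -> 2 point(s)
  x = 2: RHS = 9, y in [3, 8]  -> 2 point(s)
  x = 5: RHS = 5, y in [4, 7]  -> 2 point(s)
  x = 7: RHS = 3, y in [5, 6]  -> 2 point(s)
  x = 9: RHS = 4, y in [2, 9]  -> 2 point(s)
  x = 10: RHS = 0, y in [0]  -> 1 point(s)
Affine points: 11. Add the point at infinity: total = 12.

#E(F_11) = 12


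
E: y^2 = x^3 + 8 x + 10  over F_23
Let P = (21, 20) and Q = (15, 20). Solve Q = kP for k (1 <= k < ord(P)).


Enumerate multiples of P until we hit Q = (15, 20):
  1P = (21, 20)
  2P = (10, 20)
  3P = (15, 3)
  4P = (11, 16)
  5P = (16, 5)
  6P = (18, 12)
  7P = (9, 12)
  8P = (19, 12)
  9P = (22, 22)
  10P = (7, 8)
  11P = (7, 15)
  12P = (22, 1)
  13P = (19, 11)
  14P = (9, 11)
  15P = (18, 11)
  16P = (16, 18)
  17P = (11, 7)
  18P = (15, 20)
Match found at i = 18.

k = 18


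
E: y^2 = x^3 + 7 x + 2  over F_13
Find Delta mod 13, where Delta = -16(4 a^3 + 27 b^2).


4 a^3 + 27 b^2 = 4*7^3 + 27*2^2 = 1372 + 108 = 1480
Delta = -16 * (1480) = -23680
Delta mod 13 = 6

Delta = 6 (mod 13)


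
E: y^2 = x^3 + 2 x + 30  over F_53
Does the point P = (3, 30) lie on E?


Check whether y^2 = x^3 + 2 x + 30 (mod 53) for (x, y) = (3, 30).
LHS: y^2 = 30^2 mod 53 = 52
RHS: x^3 + 2 x + 30 = 3^3 + 2*3 + 30 mod 53 = 10
LHS != RHS

No, not on the curve


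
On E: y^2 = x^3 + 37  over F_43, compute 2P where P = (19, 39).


Doubling: s = (3 x1^2 + a) / (2 y1)
s = (3*19^2 + 0) / (2*39) mod 43 = 42
x3 = s^2 - 2 x1 mod 43 = 42^2 - 2*19 = 6
y3 = s (x1 - x3) - y1 mod 43 = 42 * (19 - 6) - 39 = 34

2P = (6, 34)


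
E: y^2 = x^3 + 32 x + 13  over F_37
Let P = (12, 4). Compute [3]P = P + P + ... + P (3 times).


k = 3 = 11_2 (binary, LSB first: 11)
Double-and-add from P = (12, 4):
  bit 0 = 1: acc = O + (12, 4) = (12, 4)
  bit 1 = 1: acc = (12, 4) + (10, 1) = (8, 2)

3P = (8, 2)


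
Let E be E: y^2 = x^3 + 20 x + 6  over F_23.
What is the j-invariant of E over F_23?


Delta = -16(4 a^3 + 27 b^2) mod 23 = 22
-1728 * (4 a)^3 = -1728 * (4*20)^3 mod 23 = 9
j = 9 * 22^(-1) mod 23 = 14

j = 14 (mod 23)


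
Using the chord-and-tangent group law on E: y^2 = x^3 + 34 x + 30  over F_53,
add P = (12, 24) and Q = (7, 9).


P != Q, so use the chord formula.
s = (y2 - y1) / (x2 - x1) = (38) / (48) mod 53 = 3
x3 = s^2 - x1 - x2 mod 53 = 3^2 - 12 - 7 = 43
y3 = s (x1 - x3) - y1 mod 53 = 3 * (12 - 43) - 24 = 42

P + Q = (43, 42)


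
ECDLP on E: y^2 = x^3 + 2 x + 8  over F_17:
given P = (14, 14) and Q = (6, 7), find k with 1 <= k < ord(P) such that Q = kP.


Enumerate multiples of P until we hit Q = (6, 7):
  1P = (14, 14)
  2P = (10, 12)
  3P = (6, 7)
Match found at i = 3.

k = 3


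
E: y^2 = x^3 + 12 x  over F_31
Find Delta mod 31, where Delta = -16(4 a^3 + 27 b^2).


4 a^3 + 27 b^2 = 4*12^3 + 27*0^2 = 6912 + 0 = 6912
Delta = -16 * (6912) = -110592
Delta mod 31 = 16

Delta = 16 (mod 31)


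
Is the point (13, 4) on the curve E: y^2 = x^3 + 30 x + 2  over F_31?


Check whether y^2 = x^3 + 30 x + 2 (mod 31) for (x, y) = (13, 4).
LHS: y^2 = 4^2 mod 31 = 16
RHS: x^3 + 30 x + 2 = 13^3 + 30*13 + 2 mod 31 = 16
LHS = RHS

Yes, on the curve


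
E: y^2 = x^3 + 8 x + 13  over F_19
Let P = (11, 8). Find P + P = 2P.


Doubling: s = (3 x1^2 + a) / (2 y1)
s = (3*11^2 + 8) / (2*8) mod 19 = 3
x3 = s^2 - 2 x1 mod 19 = 3^2 - 2*11 = 6
y3 = s (x1 - x3) - y1 mod 19 = 3 * (11 - 6) - 8 = 7

2P = (6, 7)


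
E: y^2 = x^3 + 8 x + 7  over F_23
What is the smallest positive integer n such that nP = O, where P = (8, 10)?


Compute successive multiples of P until we hit O:
  1P = (8, 10)
  2P = (15, 12)
  3P = (9, 16)
  4P = (19, 16)
  5P = (2, 10)
  6P = (13, 13)
  7P = (18, 7)
  8P = (1, 4)
  ... (continuing to 28P)
  28P = O

ord(P) = 28


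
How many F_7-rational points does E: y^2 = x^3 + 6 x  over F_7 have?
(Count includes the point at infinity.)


For each x in F_7, count y with y^2 = x^3 + 6 x + 0 mod 7:
  x = 0: RHS = 0, y in [0]  -> 1 point(s)
  x = 1: RHS = 0, y in [0]  -> 1 point(s)
  x = 4: RHS = 4, y in [2, 5]  -> 2 point(s)
  x = 5: RHS = 1, y in [1, 6]  -> 2 point(s)
  x = 6: RHS = 0, y in [0]  -> 1 point(s)
Affine points: 7. Add the point at infinity: total = 8.

#E(F_7) = 8


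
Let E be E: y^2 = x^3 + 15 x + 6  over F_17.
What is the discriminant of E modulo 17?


4 a^3 + 27 b^2 = 4*15^3 + 27*6^2 = 13500 + 972 = 14472
Delta = -16 * (14472) = -231552
Delta mod 17 = 5

Delta = 5 (mod 17)


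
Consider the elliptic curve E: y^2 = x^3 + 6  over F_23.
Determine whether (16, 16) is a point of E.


Check whether y^2 = x^3 + 0 x + 6 (mod 23) for (x, y) = (16, 16).
LHS: y^2 = 16^2 mod 23 = 3
RHS: x^3 + 0 x + 6 = 16^3 + 0*16 + 6 mod 23 = 8
LHS != RHS

No, not on the curve


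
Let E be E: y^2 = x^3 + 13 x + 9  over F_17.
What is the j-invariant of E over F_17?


Delta = -16(4 a^3 + 27 b^2) mod 17 = 10
-1728 * (4 a)^3 = -1728 * (4*13)^3 mod 17 = 6
j = 6 * 10^(-1) mod 17 = 4

j = 4 (mod 17)


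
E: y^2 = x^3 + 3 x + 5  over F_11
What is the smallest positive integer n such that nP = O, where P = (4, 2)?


Compute successive multiples of P until we hit O:
  1P = (4, 2)
  2P = (4, 9)
  3P = O

ord(P) = 3


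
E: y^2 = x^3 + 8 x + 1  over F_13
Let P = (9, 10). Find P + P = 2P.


Doubling: s = (3 x1^2 + a) / (2 y1)
s = (3*9^2 + 8) / (2*10) mod 13 = 8
x3 = s^2 - 2 x1 mod 13 = 8^2 - 2*9 = 7
y3 = s (x1 - x3) - y1 mod 13 = 8 * (9 - 7) - 10 = 6

2P = (7, 6)


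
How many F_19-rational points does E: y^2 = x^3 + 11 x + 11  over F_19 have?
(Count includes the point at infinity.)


For each x in F_19, count y with y^2 = x^3 + 11 x + 11 mod 19:
  x = 0: RHS = 11, y in [7, 12]  -> 2 point(s)
  x = 1: RHS = 4, y in [2, 17]  -> 2 point(s)
  x = 4: RHS = 5, y in [9, 10]  -> 2 point(s)
  x = 5: RHS = 1, y in [1, 18]  -> 2 point(s)
  x = 10: RHS = 0, y in [0]  -> 1 point(s)
  x = 11: RHS = 0, y in [0]  -> 1 point(s)
  x = 12: RHS = 9, y in [3, 16]  -> 2 point(s)
  x = 15: RHS = 17, y in [6, 13]  -> 2 point(s)
  x = 17: RHS = 0, y in [0]  -> 1 point(s)
Affine points: 15. Add the point at infinity: total = 16.

#E(F_19) = 16


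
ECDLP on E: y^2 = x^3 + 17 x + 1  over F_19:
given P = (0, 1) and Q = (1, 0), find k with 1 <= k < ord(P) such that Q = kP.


Enumerate multiples of P until we hit Q = (1, 0):
  1P = (0, 1)
  2P = (1, 0)
Match found at i = 2.

k = 2


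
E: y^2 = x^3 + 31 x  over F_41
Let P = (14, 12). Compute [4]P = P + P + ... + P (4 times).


k = 4 = 100_2 (binary, LSB first: 001)
Double-and-add from P = (14, 12):
  bit 0 = 0: acc unchanged = O
  bit 1 = 0: acc unchanged = O
  bit 2 = 1: acc = O + (0, 0) = (0, 0)

4P = (0, 0)


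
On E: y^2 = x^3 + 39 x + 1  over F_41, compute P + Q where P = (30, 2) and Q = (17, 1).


P != Q, so use the chord formula.
s = (y2 - y1) / (x2 - x1) = (40) / (28) mod 41 = 19
x3 = s^2 - x1 - x2 mod 41 = 19^2 - 30 - 17 = 27
y3 = s (x1 - x3) - y1 mod 41 = 19 * (30 - 27) - 2 = 14

P + Q = (27, 14)


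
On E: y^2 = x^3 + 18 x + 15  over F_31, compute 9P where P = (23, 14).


k = 9 = 1001_2 (binary, LSB first: 1001)
Double-and-add from P = (23, 14):
  bit 0 = 1: acc = O + (23, 14) = (23, 14)
  bit 1 = 0: acc unchanged = (23, 14)
  bit 2 = 0: acc unchanged = (23, 14)
  bit 3 = 1: acc = (23, 14) + (25, 30) = (16, 11)

9P = (16, 11)


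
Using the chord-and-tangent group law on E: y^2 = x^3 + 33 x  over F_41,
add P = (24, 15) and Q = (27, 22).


P != Q, so use the chord formula.
s = (y2 - y1) / (x2 - x1) = (7) / (3) mod 41 = 16
x3 = s^2 - x1 - x2 mod 41 = 16^2 - 24 - 27 = 0
y3 = s (x1 - x3) - y1 mod 41 = 16 * (24 - 0) - 15 = 0

P + Q = (0, 0)


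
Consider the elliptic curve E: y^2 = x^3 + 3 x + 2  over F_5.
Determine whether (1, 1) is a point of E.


Check whether y^2 = x^3 + 3 x + 2 (mod 5) for (x, y) = (1, 1).
LHS: y^2 = 1^2 mod 5 = 1
RHS: x^3 + 3 x + 2 = 1^3 + 3*1 + 2 mod 5 = 1
LHS = RHS

Yes, on the curve


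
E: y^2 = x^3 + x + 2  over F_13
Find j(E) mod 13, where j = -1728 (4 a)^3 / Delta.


Delta = -16(4 a^3 + 27 b^2) mod 13 = 2
-1728 * (4 a)^3 = -1728 * (4*1)^3 mod 13 = 12
j = 12 * 2^(-1) mod 13 = 6

j = 6 (mod 13)


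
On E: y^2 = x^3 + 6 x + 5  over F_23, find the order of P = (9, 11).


Compute successive multiples of P until we hit O:
  1P = (9, 11)
  2P = (21, 10)
  3P = (20, 11)
  4P = (17, 12)
  5P = (6, 21)
  6P = (14, 21)
  7P = (4, 22)
  8P = (13, 7)
  ... (continuing to 27P)
  27P = O

ord(P) = 27


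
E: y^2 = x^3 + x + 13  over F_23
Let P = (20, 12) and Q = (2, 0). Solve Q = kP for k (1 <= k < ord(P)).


Enumerate multiples of P until we hit Q = (2, 0):
  1P = (20, 12)
  2P = (8, 2)
  3P = (4, 9)
  4P = (2, 0)
Match found at i = 4.

k = 4


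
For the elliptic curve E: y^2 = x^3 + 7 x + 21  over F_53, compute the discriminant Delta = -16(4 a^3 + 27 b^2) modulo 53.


4 a^3 + 27 b^2 = 4*7^3 + 27*21^2 = 1372 + 11907 = 13279
Delta = -16 * (13279) = -212464
Delta mod 53 = 13

Delta = 13 (mod 53)


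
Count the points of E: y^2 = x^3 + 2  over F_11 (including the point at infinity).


For each x in F_11, count y with y^2 = x^3 + 0 x + 2 mod 11:
  x = 1: RHS = 3, y in [5, 6]  -> 2 point(s)
  x = 4: RHS = 0, y in [0]  -> 1 point(s)
  x = 6: RHS = 9, y in [3, 8]  -> 2 point(s)
  x = 7: RHS = 4, y in [2, 9]  -> 2 point(s)
  x = 9: RHS = 5, y in [4, 7]  -> 2 point(s)
  x = 10: RHS = 1, y in [1, 10]  -> 2 point(s)
Affine points: 11. Add the point at infinity: total = 12.

#E(F_11) = 12


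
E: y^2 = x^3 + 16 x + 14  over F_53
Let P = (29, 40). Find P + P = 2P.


Doubling: s = (3 x1^2 + a) / (2 y1)
s = (3*29^2 + 16) / (2*40) mod 53 = 43
x3 = s^2 - 2 x1 mod 53 = 43^2 - 2*29 = 42
y3 = s (x1 - x3) - y1 mod 53 = 43 * (29 - 42) - 40 = 37

2P = (42, 37)
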